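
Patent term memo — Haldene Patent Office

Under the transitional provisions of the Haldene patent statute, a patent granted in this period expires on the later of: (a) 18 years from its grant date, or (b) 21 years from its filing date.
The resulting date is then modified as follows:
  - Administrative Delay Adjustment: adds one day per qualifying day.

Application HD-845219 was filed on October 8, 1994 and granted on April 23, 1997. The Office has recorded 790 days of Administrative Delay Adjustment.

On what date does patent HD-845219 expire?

(a) grant + 18 years → 23 April 2015.
(b) filing + 21 years → 8 October 2015.
Later of the two: 8 October 2015.
Administrative Delay Adjustment: +790 days → 6 December 2017.

December 6, 2017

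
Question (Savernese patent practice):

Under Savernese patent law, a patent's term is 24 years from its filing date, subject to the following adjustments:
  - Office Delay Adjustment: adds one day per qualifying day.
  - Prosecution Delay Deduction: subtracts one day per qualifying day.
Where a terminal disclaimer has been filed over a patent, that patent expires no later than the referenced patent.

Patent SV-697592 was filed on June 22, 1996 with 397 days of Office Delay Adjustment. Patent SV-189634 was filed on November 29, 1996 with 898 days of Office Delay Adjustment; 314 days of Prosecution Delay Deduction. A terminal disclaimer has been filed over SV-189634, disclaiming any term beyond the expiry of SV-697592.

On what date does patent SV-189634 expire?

Natural term of SV-189634:
  Base: filing + 24 years → 29 November 2020.
  Office Delay Adjustment: +898 days → 16 May 2023.
  Prosecution Delay Deduction: −314 days → 6 July 2022.
Expiry of referenced patent SV-697592:
  Base: filing + 24 years → 22 June 2020.
  Office Delay Adjustment: +397 days → 24 July 2021.
Terminal disclaimer: SV-189634 expires on the earlier of 6 July 2022 and 24 July 2021.

2021-07-24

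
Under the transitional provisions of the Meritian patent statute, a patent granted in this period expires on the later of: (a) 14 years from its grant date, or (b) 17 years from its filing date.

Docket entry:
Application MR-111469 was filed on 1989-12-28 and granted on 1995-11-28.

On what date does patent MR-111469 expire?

(a) grant + 14 years → 28 November 2009.
(b) filing + 17 years → 28 December 2006.
Later of the two: 28 November 2009.

2009-11-28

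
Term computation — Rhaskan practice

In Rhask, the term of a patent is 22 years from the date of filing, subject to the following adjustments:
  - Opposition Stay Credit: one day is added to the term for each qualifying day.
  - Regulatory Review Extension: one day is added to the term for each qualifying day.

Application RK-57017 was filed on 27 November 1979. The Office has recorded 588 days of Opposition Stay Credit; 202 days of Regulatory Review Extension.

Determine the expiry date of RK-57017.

2004-01-26

Base term: filing date + 22 years → 27 November 2001.
Opposition Stay Credit: +588 days → 8 July 2003.
Regulatory Review Extension: +202 days → 26 January 2004.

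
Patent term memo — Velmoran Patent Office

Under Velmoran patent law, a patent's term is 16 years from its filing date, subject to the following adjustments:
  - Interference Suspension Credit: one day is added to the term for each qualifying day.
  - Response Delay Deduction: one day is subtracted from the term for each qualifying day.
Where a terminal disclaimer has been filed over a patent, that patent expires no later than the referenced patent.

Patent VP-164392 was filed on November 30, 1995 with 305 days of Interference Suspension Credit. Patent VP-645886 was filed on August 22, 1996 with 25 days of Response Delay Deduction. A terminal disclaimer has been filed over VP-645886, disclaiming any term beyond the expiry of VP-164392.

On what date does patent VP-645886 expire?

Natural term of VP-645886:
  Base: filing + 16 years → 22 August 2012.
  Response Delay Deduction: −25 days → 28 July 2012.
Expiry of referenced patent VP-164392:
  Base: filing + 16 years → 30 November 2011.
  Interference Suspension Credit: +305 days → 30 September 2012.
Terminal disclaimer: VP-645886 expires on the earlier of 28 July 2012 and 30 September 2012.

July 28, 2012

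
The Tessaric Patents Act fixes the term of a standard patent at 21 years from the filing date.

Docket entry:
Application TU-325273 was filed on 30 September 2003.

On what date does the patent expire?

September 30, 2024

Filing date + 21 years → 30 September 2024.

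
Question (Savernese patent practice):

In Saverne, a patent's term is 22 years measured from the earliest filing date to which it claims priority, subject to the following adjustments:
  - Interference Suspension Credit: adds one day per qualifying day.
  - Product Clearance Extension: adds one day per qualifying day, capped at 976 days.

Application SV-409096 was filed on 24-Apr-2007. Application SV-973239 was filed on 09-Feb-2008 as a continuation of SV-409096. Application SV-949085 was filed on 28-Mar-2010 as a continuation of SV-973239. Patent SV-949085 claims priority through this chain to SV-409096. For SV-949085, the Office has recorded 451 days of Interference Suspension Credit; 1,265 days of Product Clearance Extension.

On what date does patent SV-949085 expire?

Earliest priority filing: 24 April 2007.
Base term: 24 April 2007 + 22 years → 24 April 2029.
Interference Suspension Credit: +451 days → 19 July 2030.
Product Clearance Extension: 1265 days claimed exceeds the 976-day cap, so +976 days → 21 March 2033.

2033-03-21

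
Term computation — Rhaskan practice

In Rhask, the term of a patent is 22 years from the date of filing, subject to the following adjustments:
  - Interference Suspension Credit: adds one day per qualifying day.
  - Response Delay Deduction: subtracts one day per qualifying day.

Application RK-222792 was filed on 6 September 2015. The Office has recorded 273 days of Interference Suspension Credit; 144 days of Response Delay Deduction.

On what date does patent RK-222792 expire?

Base term: filing date + 22 years → 6 September 2037.
Interference Suspension Credit: +273 days → 6 June 2038.
Response Delay Deduction: −144 days → 13 January 2038.

2038-01-13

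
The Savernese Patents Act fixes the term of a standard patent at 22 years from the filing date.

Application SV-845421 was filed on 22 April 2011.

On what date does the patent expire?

Filing date + 22 years → 22 April 2033.

April 22, 2033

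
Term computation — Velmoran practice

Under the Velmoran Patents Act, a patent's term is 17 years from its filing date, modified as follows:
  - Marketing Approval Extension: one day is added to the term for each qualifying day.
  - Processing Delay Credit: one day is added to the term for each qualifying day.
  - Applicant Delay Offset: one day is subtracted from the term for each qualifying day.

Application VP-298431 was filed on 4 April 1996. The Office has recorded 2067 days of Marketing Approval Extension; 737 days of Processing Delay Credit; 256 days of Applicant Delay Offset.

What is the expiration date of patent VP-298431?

Base term: filing date + 17 years → 4 April 2013.
Marketing Approval Extension: +2067 days → 1 December 2018.
Processing Delay Credit: +737 days → 7 December 2020.
Applicant Delay Offset: −256 days → 26 March 2020.

March 26, 2020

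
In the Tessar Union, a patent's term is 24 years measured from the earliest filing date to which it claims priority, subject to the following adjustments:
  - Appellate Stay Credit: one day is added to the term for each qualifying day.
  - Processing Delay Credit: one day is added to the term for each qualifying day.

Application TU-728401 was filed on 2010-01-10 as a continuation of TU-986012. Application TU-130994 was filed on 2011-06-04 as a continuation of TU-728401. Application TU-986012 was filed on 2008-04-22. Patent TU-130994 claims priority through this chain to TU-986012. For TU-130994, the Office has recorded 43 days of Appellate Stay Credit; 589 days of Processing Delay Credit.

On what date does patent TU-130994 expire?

Earliest priority filing: 22 April 2008.
Base term: 22 April 2008 + 24 years → 22 April 2032.
Appellate Stay Credit: +43 days → 4 June 2032.
Processing Delay Credit: +589 days → 14 January 2034.

2034-01-14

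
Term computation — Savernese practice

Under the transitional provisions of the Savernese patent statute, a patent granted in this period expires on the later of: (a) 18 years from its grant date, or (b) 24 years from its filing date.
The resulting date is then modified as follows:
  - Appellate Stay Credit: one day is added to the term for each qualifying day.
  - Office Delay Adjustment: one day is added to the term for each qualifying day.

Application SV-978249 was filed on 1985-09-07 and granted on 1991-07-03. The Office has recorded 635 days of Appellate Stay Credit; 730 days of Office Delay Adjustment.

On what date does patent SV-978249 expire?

2013-06-03

(a) grant + 18 years → 3 July 2009.
(b) filing + 24 years → 7 September 2009.
Later of the two: 7 September 2009.
Appellate Stay Credit: +635 days → 4 June 2011.
Office Delay Adjustment: +730 days → 3 June 2013.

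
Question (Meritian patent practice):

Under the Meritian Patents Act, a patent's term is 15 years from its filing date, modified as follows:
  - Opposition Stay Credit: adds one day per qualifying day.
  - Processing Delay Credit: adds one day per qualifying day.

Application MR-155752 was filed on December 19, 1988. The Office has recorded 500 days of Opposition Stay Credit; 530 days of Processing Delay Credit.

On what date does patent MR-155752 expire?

Base term: filing date + 15 years → 19 December 2003.
Opposition Stay Credit: +500 days → 2 May 2005.
Processing Delay Credit: +530 days → 14 October 2006.

October 14, 2006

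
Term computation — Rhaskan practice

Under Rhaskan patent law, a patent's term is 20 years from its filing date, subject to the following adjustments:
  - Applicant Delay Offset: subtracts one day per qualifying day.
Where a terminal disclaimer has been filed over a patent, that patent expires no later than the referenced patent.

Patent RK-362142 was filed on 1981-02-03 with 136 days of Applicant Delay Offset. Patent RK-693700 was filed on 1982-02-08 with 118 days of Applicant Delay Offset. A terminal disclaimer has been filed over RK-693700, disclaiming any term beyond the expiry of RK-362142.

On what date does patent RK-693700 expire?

2000-09-20

Natural term of RK-693700:
  Base: filing + 20 years → 8 February 2002.
  Applicant Delay Offset: −118 days → 13 October 2001.
Expiry of referenced patent RK-362142:
  Base: filing + 20 years → 3 February 2001.
  Applicant Delay Offset: −136 days → 20 September 2000.
Terminal disclaimer: RK-693700 expires on the earlier of 13 October 2001 and 20 September 2000.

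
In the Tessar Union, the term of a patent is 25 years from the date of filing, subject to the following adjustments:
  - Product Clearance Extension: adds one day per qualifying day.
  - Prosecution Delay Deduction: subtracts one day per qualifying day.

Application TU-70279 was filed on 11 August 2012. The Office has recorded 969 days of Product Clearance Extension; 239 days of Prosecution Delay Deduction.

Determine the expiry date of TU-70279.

2039-08-11

Base term: filing date + 25 years → 11 August 2037.
Product Clearance Extension: +969 days → 6 April 2040.
Prosecution Delay Deduction: −239 days → 11 August 2039.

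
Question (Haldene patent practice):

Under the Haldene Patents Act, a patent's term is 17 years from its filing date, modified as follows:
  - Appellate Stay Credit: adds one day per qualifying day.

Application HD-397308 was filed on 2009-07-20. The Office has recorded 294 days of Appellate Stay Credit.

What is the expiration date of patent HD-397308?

May 10, 2027

Base term: filing date + 17 years → 20 July 2026.
Appellate Stay Credit: +294 days → 10 May 2027.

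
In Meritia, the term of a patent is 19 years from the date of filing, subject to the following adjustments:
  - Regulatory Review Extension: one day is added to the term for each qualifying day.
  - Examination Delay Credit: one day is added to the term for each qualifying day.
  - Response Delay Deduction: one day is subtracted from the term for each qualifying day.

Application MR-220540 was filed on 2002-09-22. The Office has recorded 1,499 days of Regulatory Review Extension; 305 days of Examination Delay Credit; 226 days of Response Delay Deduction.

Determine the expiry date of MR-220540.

Base term: filing date + 19 years → 22 September 2021.
Regulatory Review Extension: +1499 days → 30 October 2025.
Examination Delay Credit: +305 days → 31 August 2026.
Response Delay Deduction: −226 days → 17 January 2026.

January 17, 2026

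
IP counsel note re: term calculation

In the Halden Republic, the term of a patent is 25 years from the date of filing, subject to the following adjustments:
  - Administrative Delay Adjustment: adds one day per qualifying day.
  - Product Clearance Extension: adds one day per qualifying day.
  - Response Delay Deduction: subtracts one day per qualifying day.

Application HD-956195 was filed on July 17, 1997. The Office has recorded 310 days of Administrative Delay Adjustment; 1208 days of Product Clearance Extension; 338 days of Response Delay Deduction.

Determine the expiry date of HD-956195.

Base term: filing date + 25 years → 17 July 2022.
Administrative Delay Adjustment: +310 days → 23 May 2023.
Product Clearance Extension: +1208 days → 12 September 2026.
Response Delay Deduction: −338 days → 9 October 2025.

2025-10-09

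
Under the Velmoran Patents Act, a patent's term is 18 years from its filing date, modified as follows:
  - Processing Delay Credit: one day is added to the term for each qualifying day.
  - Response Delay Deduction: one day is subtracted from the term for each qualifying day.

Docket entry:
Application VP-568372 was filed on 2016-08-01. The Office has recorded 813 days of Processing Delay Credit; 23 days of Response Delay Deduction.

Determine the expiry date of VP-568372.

Base term: filing date + 18 years → 1 August 2034.
Processing Delay Credit: +813 days → 22 October 2036.
Response Delay Deduction: −23 days → 29 September 2036.

September 29, 2036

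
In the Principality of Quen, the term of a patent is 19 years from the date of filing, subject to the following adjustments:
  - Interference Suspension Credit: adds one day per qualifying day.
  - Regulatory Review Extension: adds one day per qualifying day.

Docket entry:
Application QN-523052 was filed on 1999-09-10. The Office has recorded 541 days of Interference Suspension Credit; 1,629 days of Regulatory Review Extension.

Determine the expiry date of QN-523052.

Base term: filing date + 19 years → 10 September 2018.
Interference Suspension Credit: +541 days → 4 March 2020.
Regulatory Review Extension: +1629 days → 19 August 2024.

2024-08-19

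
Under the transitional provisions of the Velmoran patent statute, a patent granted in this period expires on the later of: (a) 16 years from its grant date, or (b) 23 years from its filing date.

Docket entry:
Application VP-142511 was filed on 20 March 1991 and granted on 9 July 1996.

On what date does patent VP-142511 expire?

(a) grant + 16 years → 9 July 2012.
(b) filing + 23 years → 20 March 2014.
Later of the two: 20 March 2014.

2014-03-20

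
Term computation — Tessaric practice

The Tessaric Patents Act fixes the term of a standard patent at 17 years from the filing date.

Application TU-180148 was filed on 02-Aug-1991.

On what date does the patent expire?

2008-08-02

Filing date + 17 years → 2 August 2008.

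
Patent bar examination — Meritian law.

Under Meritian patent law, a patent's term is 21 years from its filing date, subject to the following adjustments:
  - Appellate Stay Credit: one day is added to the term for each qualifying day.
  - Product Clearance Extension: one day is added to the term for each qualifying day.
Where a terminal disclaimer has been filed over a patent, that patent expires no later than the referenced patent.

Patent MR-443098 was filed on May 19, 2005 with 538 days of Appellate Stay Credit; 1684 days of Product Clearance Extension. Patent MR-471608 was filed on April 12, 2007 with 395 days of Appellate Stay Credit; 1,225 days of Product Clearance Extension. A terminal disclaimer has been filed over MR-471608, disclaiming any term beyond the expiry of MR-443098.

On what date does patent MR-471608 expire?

2032-06-18

Natural term of MR-471608:
  Base: filing + 21 years → 12 April 2028.
  Appellate Stay Credit: +395 days → 12 May 2029.
  Product Clearance Extension: +1225 days → 18 September 2032.
Expiry of referenced patent MR-443098:
  Base: filing + 21 years → 19 May 2026.
  Appellate Stay Credit: +538 days → 8 November 2027.
  Product Clearance Extension: +1684 days → 18 June 2032.
Terminal disclaimer: MR-471608 expires on the earlier of 18 September 2032 and 18 June 2032.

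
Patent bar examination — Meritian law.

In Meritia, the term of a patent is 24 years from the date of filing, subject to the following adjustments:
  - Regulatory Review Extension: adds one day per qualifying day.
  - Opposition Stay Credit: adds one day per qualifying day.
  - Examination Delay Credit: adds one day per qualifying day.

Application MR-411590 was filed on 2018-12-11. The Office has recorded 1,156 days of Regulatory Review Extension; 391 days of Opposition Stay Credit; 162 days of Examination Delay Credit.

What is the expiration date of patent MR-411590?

August 16, 2047

Base term: filing date + 24 years → 11 December 2042.
Regulatory Review Extension: +1156 days → 9 February 2046.
Opposition Stay Credit: +391 days → 7 March 2047.
Examination Delay Credit: +162 days → 16 August 2047.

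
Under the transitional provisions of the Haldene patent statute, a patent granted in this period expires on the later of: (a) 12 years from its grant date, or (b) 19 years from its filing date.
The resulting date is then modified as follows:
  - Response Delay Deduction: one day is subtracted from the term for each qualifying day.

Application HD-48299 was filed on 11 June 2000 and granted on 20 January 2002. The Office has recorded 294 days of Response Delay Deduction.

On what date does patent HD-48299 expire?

2018-08-21

(a) grant + 12 years → 20 January 2014.
(b) filing + 19 years → 11 June 2019.
Later of the two: 11 June 2019.
Response Delay Deduction: −294 days → 21 August 2018.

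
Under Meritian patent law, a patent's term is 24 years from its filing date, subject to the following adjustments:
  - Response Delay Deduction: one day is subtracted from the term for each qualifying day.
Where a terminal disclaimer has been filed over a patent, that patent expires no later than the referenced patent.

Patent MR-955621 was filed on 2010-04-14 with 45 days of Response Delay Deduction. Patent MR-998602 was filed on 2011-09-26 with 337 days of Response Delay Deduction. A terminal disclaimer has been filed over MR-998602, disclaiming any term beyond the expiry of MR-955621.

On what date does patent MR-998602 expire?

Natural term of MR-998602:
  Base: filing + 24 years → 26 September 2035.
  Response Delay Deduction: −337 days → 24 October 2034.
Expiry of referenced patent MR-955621:
  Base: filing + 24 years → 14 April 2034.
  Response Delay Deduction: −45 days → 28 February 2034.
Terminal disclaimer: MR-998602 expires on the earlier of 24 October 2034 and 28 February 2034.

2034-02-28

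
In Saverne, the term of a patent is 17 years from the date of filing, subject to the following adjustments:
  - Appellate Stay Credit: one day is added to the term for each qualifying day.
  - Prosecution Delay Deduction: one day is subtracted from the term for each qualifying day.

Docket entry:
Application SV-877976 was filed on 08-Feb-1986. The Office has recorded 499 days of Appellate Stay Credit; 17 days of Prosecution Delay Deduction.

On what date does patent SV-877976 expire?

2004-06-04

Base term: filing date + 17 years → 8 February 2003.
Appellate Stay Credit: +499 days → 21 June 2004.
Prosecution Delay Deduction: −17 days → 4 June 2004.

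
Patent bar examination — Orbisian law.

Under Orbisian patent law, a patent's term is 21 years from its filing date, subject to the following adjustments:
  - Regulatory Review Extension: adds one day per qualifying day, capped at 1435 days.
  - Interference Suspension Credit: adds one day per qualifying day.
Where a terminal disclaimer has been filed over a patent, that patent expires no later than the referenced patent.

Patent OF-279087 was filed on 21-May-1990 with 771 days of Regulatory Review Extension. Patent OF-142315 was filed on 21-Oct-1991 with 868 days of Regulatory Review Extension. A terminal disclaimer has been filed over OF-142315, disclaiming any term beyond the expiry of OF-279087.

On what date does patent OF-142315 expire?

2013-06-30

Natural term of OF-142315:
  Base: filing + 21 years → 21 October 2012.
  Regulatory Review Extension: 868 days (within the 1435-day cap) → +868 days → 8 March 2015.
Expiry of referenced patent OF-279087:
  Base: filing + 21 years → 21 May 2011.
  Regulatory Review Extension: 771 days (within the 1435-day cap) → +771 days → 30 June 2013.
Terminal disclaimer: OF-142315 expires on the earlier of 8 March 2015 and 30 June 2013.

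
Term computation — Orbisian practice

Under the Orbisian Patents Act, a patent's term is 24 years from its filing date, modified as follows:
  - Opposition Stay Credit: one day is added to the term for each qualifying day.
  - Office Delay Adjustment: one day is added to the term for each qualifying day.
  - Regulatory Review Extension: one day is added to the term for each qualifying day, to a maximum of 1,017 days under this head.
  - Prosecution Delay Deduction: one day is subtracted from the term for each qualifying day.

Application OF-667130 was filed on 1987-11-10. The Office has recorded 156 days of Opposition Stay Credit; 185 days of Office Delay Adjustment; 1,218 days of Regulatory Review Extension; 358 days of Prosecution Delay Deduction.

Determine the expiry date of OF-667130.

August 6, 2014

Base term: filing date + 24 years → 10 November 2011.
Opposition Stay Credit: +156 days → 14 April 2012.
Office Delay Adjustment: +185 days → 16 October 2012.
Regulatory Review Extension: 1218 days claimed exceeds the 1017-day cap, so +1017 days → 30 July 2015.
Prosecution Delay Deduction: −358 days → 6 August 2014.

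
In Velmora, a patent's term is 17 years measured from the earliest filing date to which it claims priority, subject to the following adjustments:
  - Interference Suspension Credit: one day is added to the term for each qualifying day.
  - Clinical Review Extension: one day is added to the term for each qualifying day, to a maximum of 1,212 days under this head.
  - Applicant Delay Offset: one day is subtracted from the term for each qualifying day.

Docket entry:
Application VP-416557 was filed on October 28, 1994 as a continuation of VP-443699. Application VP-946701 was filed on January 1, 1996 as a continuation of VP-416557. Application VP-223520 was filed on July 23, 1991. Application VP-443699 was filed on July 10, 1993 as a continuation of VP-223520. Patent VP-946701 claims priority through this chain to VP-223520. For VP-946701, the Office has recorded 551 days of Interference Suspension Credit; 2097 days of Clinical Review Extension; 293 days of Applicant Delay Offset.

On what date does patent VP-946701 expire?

Earliest priority filing: 23 July 1991.
Base term: 23 July 1991 + 17 years → 23 July 2008.
Interference Suspension Credit: +551 days → 25 January 2010.
Clinical Review Extension: 2097 days claimed exceeds the 1212-day cap, so +1212 days → 21 May 2013.
Applicant Delay Offset: −293 days → 1 August 2012.

August 1, 2012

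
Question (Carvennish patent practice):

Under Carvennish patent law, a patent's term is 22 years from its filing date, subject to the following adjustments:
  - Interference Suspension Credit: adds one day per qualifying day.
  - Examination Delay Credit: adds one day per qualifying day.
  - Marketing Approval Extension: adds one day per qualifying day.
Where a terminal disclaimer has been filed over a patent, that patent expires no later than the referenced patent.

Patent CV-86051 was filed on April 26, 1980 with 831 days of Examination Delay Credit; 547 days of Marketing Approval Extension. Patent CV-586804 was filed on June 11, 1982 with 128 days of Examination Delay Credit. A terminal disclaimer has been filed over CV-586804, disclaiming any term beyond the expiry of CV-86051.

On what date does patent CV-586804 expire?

October 17, 2004

Natural term of CV-586804:
  Base: filing + 22 years → 11 June 2004.
  Examination Delay Credit: +128 days → 17 October 2004.
Expiry of referenced patent CV-86051:
  Base: filing + 22 years → 26 April 2002.
  Examination Delay Credit: +831 days → 4 August 2004.
  Marketing Approval Extension: +547 days → 2 February 2006.
Terminal disclaimer: CV-586804 expires on the earlier of 17 October 2004 and 2 February 2006.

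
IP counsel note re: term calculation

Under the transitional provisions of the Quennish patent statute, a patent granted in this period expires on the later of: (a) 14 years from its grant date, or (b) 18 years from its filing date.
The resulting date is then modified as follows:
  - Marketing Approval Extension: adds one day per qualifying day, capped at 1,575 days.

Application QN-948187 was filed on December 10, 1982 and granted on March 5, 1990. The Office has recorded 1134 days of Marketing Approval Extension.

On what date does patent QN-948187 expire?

2007-04-13

(a) grant + 14 years → 5 March 2004.
(b) filing + 18 years → 10 December 2000.
Later of the two: 5 March 2004.
Marketing Approval Extension: 1134 days (within the 1575-day cap) → +1134 days → 13 April 2007.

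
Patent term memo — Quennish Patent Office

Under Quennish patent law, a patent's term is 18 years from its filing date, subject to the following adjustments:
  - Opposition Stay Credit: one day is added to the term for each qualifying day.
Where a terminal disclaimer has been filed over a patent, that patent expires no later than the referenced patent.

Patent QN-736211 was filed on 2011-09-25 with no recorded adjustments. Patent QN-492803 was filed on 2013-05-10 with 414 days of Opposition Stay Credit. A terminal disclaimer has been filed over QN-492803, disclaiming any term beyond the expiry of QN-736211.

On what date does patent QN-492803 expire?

Natural term of QN-492803:
  Base: filing + 18 years → 10 May 2031.
  Opposition Stay Credit: +414 days → 27 June 2032.
Expiry of referenced patent QN-736211:
  Base: filing + 18 years → 25 September 2029.
Terminal disclaimer: QN-492803 expires on the earlier of 27 June 2032 and 25 September 2029.

September 25, 2029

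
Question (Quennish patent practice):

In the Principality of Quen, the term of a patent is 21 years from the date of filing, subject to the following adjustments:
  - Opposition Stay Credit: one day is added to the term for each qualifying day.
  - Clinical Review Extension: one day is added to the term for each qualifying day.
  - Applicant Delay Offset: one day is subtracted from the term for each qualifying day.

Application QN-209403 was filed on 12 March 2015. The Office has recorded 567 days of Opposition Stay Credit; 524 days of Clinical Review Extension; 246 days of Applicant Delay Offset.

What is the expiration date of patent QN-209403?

2038-07-05

Base term: filing date + 21 years → 12 March 2036.
Opposition Stay Credit: +567 days → 30 September 2037.
Clinical Review Extension: +524 days → 8 March 2039.
Applicant Delay Offset: −246 days → 5 July 2038.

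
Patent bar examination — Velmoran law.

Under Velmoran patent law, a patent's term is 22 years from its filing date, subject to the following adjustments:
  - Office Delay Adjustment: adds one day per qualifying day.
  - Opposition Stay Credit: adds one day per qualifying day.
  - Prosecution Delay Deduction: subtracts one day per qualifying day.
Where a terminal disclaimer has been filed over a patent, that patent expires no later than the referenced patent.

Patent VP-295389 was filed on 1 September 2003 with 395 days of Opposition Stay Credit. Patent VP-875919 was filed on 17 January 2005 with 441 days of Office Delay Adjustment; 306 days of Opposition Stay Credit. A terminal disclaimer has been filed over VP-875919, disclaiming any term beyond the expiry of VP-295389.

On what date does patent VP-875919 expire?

Natural term of VP-875919:
  Base: filing + 22 years → 17 January 2027.
  Office Delay Adjustment: +441 days → 2 April 2028.
  Opposition Stay Credit: +306 days → 2 February 2029.
Expiry of referenced patent VP-295389:
  Base: filing + 22 years → 1 September 2025.
  Opposition Stay Credit: +395 days → 1 October 2026.
Terminal disclaimer: VP-875919 expires on the earlier of 2 February 2029 and 1 October 2026.

October 1, 2026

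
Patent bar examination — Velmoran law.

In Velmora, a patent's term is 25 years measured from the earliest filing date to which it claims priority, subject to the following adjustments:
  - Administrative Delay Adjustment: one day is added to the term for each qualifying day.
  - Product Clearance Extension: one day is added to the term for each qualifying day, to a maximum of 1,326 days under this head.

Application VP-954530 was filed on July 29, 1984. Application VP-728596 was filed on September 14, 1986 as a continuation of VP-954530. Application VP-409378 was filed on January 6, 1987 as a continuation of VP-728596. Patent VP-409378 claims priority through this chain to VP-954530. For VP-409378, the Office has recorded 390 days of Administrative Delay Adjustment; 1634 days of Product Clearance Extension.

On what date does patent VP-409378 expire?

Earliest priority filing: 29 July 1984.
Base term: 29 July 1984 + 25 years → 29 July 2009.
Administrative Delay Adjustment: +390 days → 23 August 2010.
Product Clearance Extension: 1634 days claimed exceeds the 1326-day cap, so +1326 days → 10 April 2014.

April 10, 2014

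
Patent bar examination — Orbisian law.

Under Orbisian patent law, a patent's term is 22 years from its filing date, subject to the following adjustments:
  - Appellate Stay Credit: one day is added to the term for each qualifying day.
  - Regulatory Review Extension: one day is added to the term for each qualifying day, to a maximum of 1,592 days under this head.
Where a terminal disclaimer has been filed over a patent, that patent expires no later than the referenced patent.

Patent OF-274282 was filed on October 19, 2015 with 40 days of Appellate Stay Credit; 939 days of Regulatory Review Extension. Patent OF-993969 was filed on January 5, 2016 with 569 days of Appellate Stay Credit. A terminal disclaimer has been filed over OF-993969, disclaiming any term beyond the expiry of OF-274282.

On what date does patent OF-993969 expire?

Natural term of OF-993969:
  Base: filing + 22 years → 5 January 2038.
  Appellate Stay Credit: +569 days → 28 July 2039.
Expiry of referenced patent OF-274282:
  Base: filing + 22 years → 19 October 2037.
  Appellate Stay Credit: +40 days → 28 November 2037.
  Regulatory Review Extension: 939 days (within the 1592-day cap) → +939 days → 24 June 2040.
Terminal disclaimer: OF-993969 expires on the earlier of 28 July 2039 and 24 June 2040.

2039-07-28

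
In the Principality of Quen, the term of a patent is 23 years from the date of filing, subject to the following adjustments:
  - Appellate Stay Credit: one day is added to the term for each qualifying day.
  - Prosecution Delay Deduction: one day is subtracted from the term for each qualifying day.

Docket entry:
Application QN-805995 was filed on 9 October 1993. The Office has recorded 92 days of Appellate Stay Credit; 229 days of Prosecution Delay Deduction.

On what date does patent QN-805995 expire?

May 25, 2016

Base term: filing date + 23 years → 9 October 2016.
Appellate Stay Credit: +92 days → 9 January 2017.
Prosecution Delay Deduction: −229 days → 25 May 2016.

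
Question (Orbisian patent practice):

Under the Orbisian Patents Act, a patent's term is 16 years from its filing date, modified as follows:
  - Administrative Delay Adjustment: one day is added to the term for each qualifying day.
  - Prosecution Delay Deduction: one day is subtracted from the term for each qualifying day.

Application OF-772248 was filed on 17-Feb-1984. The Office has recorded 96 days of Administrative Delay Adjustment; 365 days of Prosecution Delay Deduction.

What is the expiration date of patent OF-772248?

Base term: filing date + 16 years → 17 February 2000.
Administrative Delay Adjustment: +96 days → 23 May 2000.
Prosecution Delay Deduction: −365 days → 24 May 1999.

1999-05-24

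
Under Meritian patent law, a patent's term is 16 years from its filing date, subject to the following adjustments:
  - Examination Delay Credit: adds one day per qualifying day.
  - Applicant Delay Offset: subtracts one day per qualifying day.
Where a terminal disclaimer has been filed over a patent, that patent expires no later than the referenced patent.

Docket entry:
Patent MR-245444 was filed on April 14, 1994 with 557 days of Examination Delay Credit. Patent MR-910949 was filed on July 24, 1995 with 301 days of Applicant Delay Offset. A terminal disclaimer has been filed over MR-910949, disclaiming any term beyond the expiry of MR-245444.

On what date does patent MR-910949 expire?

Natural term of MR-910949:
  Base: filing + 16 years → 24 July 2011.
  Applicant Delay Offset: −301 days → 26 September 2010.
Expiry of referenced patent MR-245444:
  Base: filing + 16 years → 14 April 2010.
  Examination Delay Credit: +557 days → 23 October 2011.
Terminal disclaimer: MR-910949 expires on the earlier of 26 September 2010 and 23 October 2011.

September 26, 2010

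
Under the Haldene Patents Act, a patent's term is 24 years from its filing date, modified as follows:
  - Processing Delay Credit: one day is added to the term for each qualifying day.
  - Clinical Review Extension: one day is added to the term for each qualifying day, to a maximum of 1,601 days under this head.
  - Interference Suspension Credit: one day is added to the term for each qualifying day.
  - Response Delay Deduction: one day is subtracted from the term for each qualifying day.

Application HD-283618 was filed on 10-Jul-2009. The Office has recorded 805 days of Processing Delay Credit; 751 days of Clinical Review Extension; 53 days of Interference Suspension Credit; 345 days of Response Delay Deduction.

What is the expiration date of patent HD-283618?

December 25, 2036

Base term: filing date + 24 years → 10 July 2033.
Processing Delay Credit: +805 days → 23 September 2035.
Clinical Review Extension: 751 days (within the 1601-day cap) → +751 days → 13 October 2037.
Interference Suspension Credit: +53 days → 5 December 2037.
Response Delay Deduction: −345 days → 25 December 2036.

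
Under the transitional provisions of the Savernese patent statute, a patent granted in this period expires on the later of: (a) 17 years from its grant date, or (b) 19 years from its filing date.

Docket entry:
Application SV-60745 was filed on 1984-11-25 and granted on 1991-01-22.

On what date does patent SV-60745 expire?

(a) grant + 17 years → 22 January 2008.
(b) filing + 19 years → 25 November 2003.
Later of the two: 22 January 2008.

January 22, 2008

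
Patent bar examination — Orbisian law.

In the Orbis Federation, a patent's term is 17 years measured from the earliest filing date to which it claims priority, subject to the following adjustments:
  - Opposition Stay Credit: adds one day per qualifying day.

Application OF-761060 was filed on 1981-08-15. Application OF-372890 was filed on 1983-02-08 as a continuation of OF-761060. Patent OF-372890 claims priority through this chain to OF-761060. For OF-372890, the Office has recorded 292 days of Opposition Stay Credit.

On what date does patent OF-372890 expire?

June 3, 1999

Earliest priority filing: 15 August 1981.
Base term: 15 August 1981 + 17 years → 15 August 1998.
Opposition Stay Credit: +292 days → 3 June 1999.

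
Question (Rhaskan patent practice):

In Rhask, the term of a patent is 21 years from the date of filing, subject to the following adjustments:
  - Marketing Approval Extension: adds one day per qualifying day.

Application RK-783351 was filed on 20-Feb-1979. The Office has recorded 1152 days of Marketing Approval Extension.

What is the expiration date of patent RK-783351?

Base term: filing date + 21 years → 20 February 2000.
Marketing Approval Extension: +1152 days → 17 April 2003.

2003-04-17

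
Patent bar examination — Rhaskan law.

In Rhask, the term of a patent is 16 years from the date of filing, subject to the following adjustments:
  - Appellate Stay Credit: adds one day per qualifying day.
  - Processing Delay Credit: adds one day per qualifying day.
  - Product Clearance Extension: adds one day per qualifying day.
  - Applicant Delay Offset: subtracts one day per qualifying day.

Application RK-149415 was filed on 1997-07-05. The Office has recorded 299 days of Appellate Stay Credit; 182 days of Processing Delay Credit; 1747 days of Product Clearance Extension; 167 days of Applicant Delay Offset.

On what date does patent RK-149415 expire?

February 25, 2019

Base term: filing date + 16 years → 5 July 2013.
Appellate Stay Credit: +299 days → 30 April 2014.
Processing Delay Credit: +182 days → 29 October 2014.
Product Clearance Extension: +1747 days → 11 August 2019.
Applicant Delay Offset: −167 days → 25 February 2019.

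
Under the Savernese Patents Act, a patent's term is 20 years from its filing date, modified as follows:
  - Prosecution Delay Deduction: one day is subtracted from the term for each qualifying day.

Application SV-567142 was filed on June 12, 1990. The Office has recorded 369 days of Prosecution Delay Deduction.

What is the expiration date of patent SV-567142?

June 8, 2009

Base term: filing date + 20 years → 12 June 2010.
Prosecution Delay Deduction: −369 days → 8 June 2009.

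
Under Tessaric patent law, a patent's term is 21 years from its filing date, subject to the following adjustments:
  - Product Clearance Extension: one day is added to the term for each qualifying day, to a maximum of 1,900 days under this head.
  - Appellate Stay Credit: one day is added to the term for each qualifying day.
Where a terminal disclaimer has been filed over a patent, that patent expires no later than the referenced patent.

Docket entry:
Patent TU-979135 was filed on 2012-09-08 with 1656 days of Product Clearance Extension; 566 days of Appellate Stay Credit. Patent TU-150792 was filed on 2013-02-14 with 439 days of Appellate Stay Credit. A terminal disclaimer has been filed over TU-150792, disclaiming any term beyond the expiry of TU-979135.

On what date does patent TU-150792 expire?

April 29, 2035

Natural term of TU-150792:
  Base: filing + 21 years → 14 February 2034.
  Appellate Stay Credit: +439 days → 29 April 2035.
Expiry of referenced patent TU-979135:
  Base: filing + 21 years → 8 September 2033.
  Product Clearance Extension: 1656 days (within the 1900-day cap) → +1656 days → 22 March 2038.
  Appellate Stay Credit: +566 days → 9 October 2039.
Terminal disclaimer: TU-150792 expires on the earlier of 29 April 2035 and 9 October 2039.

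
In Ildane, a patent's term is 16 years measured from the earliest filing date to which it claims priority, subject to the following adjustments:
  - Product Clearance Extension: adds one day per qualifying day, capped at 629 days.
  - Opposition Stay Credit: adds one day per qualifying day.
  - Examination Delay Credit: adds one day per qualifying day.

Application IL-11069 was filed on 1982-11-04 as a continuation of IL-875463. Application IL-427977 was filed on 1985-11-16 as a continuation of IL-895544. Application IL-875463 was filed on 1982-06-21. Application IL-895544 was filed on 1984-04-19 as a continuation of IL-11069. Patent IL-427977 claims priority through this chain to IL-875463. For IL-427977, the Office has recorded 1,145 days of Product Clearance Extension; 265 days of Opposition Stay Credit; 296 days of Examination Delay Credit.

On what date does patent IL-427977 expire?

September 23, 2001

Earliest priority filing: 21 June 1982.
Base term: 21 June 1982 + 16 years → 21 June 1998.
Product Clearance Extension: 1145 days claimed exceeds the 629-day cap, so +629 days → 11 March 2000.
Opposition Stay Credit: +265 days → 1 December 2000.
Examination Delay Credit: +296 days → 23 September 2001.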